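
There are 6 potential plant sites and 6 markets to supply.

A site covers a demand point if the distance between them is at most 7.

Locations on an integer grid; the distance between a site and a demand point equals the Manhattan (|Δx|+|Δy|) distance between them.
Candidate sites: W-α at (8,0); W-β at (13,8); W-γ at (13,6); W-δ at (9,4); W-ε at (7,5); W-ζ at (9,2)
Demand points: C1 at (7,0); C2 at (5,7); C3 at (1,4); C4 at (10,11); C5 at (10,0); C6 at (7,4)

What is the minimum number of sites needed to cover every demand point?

Coverage sets (demand points within 7 of each site):
  W-α: {C1, C5, C6}
  W-β: {C4}
  W-γ: {}
  W-δ: {C1, C2, C5, C6}
  W-ε: {C1, C2, C3, C6}
  W-ζ: {C1, C5, C6}
No 2 sites suffice: every size-2 union leaves at least one demand point uncovered.
But {W-α, W-β, W-ε} covers everything, so the minimum is 3.

3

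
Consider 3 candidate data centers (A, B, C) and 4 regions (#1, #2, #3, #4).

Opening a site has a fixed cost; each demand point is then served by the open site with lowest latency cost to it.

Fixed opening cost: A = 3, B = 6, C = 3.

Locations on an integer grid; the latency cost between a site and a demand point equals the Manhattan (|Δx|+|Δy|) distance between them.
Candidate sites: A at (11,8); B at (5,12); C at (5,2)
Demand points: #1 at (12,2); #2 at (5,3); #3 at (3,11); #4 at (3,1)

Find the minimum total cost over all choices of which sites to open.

23

Open {B, C}: assign each demand point to its cheapest open site.
  #1→C 7, #2→C 1, #3→B 3, #4→C 3
  latency cost 14, fixed 9 → total 23.
Compare {C}: latency cost 22 + fixed 3 = 25.
Compare {A, B, C}: latency cost 14 + fixed 12 = 26.
Compare {A, C}: latency cost 22 + fixed 6 = 28.
All other subsets cost ≥ 25. Minimum total cost: 23.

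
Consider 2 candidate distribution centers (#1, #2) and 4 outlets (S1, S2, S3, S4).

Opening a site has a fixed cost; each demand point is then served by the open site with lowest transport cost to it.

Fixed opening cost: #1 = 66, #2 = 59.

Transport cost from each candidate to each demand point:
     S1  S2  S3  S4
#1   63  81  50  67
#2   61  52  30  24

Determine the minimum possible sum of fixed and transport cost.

226

Open {#2}: assign each demand point to its cheapest open site.
  S1→#2 61, S2→#2 52, S3→#2 30, S4→#2 24
  transport cost 167, fixed 59 → total 226.
Compare {#1, #2}: transport cost 167 + fixed 125 = 292.
Compare {#1}: transport cost 261 + fixed 66 = 327.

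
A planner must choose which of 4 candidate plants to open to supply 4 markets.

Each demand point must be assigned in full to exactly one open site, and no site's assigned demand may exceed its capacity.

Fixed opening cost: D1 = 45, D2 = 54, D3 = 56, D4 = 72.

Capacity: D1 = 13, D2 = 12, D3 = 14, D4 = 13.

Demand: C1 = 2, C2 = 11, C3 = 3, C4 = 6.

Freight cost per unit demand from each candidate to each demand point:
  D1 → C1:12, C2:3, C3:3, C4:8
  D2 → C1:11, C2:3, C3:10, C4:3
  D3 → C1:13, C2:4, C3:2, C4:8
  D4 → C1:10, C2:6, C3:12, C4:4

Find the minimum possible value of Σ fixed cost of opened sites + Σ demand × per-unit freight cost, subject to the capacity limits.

200

Open {D2, D3}; cheapest assignment that respects the capacities:
  D2 (cap 12, load 8): C1, C4 — cost 2×11 + 6×3 = 40
  D3 (cap 14, load 14): C2, C3 — cost 11×4 + 3×2 = 50
  Shipping 90, fixed 110 → total 200.
  Any other capacity-feasible assignment to {D2, D3} ships for at least 90.
Compare {D1, D2}: its best feasible assignment gives total 202.
Compare {D1, D3}: its best feasible assignment gives total 212.
Every other set of open sites that can feasibly serve all demand totals ≥ 202 even under its best assignment. Minimum: 200.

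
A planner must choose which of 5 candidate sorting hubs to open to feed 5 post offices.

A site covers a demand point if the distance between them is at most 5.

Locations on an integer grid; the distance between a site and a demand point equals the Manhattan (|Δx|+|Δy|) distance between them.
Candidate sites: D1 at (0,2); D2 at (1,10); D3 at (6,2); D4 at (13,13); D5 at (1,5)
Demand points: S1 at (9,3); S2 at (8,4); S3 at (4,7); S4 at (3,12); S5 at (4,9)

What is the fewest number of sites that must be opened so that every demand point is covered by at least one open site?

3

Coverage sets (demand points within 5 of each site):
  D1: {}
  D2: {S4, S5}
  D3: {S1, S2}
  D4: {}
  D5: {S3}
No 2 sites suffice: every size-2 union leaves at least one demand point uncovered.
But {D2, D3, D5} covers everything, so the minimum is 3.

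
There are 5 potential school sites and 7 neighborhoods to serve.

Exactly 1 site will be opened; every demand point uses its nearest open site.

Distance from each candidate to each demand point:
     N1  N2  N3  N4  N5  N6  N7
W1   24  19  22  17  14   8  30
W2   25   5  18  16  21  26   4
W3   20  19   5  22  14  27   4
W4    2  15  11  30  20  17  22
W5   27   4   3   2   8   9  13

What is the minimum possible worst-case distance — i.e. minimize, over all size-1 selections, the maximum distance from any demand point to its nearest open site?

26

Open {W2}.
  Farthest demand point is N6 at distance 26 (to W2); all others are ≤ 26.
With {W3} the worst case is 27.
With {W5} the worst case is 27.
No size-1 selection achieves below 26.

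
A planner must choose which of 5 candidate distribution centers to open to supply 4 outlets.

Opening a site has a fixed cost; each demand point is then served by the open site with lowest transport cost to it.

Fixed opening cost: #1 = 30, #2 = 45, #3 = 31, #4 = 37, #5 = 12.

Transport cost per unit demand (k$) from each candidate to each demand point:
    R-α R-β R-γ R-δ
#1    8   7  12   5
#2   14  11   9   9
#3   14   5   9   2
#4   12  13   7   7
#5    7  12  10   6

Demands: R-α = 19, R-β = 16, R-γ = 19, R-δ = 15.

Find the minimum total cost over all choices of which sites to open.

456

Open {#3, #4, #5}: assign each demand point to its cheapest open site.
  R-α→#5 19×7=133, R-β→#3 16×5=80, R-γ→#4 19×7=133, R-δ→#3 15×2=30
  transport cost 376, fixed 80 → total 456.
Compare {#3, #5}: transport cost 414 + fixed 43 = 457.
Compare {#1, #3, #4, #5}: transport cost 376 + fixed 110 = 486.
Compare {#1, #3, #5}: transport cost 414 + fixed 73 = 487.
All other subsets cost ≥ 457. Minimum total cost: 456.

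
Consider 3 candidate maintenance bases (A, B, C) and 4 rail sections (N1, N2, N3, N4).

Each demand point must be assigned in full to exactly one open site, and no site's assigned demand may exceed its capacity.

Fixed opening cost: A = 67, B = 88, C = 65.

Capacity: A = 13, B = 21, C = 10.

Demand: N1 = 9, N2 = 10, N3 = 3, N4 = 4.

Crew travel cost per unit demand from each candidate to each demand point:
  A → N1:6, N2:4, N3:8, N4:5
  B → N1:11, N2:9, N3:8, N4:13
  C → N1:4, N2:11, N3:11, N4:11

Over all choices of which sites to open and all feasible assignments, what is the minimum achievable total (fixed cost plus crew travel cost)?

343

Open {A, B}; cheapest assignment that respects the capacities:
  A (cap 13, load 13): N1, N4 — cost 9×6 + 4×5 = 74
  B (cap 21, load 13): N2, N3 — cost 10×9 + 3×8 = 114
  Shipping 188, fixed 155 → total 343.
  Any other capacity-feasible assignment to {A, B} ships for at least 188.
Compare {B, C}: its best feasible assignment gives total 355.
Compare {A, B, C}: its best feasible assignment gives total 372.
Every other set of open sites that can feasibly serve all demand totals ≥ 355 even under its best assignment. Minimum: 343.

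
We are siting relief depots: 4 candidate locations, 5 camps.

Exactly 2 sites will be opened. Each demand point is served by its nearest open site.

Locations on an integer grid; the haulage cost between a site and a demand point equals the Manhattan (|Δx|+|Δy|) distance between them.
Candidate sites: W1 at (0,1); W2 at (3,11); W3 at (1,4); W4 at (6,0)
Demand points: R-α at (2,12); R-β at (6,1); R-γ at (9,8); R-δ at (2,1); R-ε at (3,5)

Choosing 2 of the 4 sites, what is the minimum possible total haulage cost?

23

Open {W2, W4}.
  R-α→W2 2, R-β→W4 1, R-γ→W2 9, R-δ→W4 5, R-ε→W2 6  ⇒ total 23.
Compare {W1, W2}: total 25.
Compare {W2, W3}: total 26.
No size-2 selection does better; minimum is 23.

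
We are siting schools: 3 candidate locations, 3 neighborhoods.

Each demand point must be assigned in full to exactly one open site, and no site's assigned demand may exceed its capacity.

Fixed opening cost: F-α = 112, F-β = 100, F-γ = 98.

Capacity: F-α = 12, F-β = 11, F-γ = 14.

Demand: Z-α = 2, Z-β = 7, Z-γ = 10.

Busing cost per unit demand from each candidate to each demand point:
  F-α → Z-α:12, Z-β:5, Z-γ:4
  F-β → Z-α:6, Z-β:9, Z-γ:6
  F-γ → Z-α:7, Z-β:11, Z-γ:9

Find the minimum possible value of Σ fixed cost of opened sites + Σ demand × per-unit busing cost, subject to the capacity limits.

327

Open {F-α, F-β}; cheapest assignment that respects the capacities:
  F-α (cap 12, load 10): Z-γ — cost 10×4 = 40
  F-β (cap 11, load 9): Z-α, Z-β — cost 2×6 + 7×9 = 75
  Shipping 115, fixed 212 → total 327.
  Any other capacity-feasible assignment to {F-α, F-β} ships for at least 115.
Compare {F-α, F-γ}: its best feasible assignment gives total 341.
Compare {F-β, F-γ}: its best feasible assignment gives total 349.
Every other set of open sites that can feasibly serve all demand totals ≥ 341 even under its best assignment. Minimum: 327.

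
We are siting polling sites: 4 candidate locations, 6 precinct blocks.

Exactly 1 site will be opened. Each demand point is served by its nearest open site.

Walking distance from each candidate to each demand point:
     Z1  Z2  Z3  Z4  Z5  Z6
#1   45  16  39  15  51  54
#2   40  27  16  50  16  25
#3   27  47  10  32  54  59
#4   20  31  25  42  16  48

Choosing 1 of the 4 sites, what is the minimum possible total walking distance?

Open {#2}.
  Z1→#2 40, Z2→#2 27, Z3→#2 16, Z4→#2 50, Z5→#2 16, Z6→#2 25  ⇒ total 174.
Compare {#4}: total 182.
Compare {#1}: total 220.
No size-1 selection does better; minimum is 174.

174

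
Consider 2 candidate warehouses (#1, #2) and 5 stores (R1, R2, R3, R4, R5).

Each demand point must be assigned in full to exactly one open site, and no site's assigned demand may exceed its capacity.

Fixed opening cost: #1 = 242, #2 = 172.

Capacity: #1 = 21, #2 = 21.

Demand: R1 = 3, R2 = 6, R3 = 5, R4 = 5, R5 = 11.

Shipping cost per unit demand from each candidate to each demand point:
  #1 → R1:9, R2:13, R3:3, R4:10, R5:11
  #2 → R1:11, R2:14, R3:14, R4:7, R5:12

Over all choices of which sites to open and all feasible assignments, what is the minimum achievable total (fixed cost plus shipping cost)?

696

Open {#1, #2}; cheapest assignment that respects the capacities:
  #1 (cap 21, load 19): R1, R3, R5 — cost 3×9 + 5×3 + 11×11 = 163
  #2 (cap 21, load 11): R2, R4 — cost 6×14 + 5×7 = 119
  Shipping 282, fixed 414 → total 696.
  Any other capacity-feasible assignment to {#1, #2} ships for at least 282.
Total demand is 30 and no other set of sites has combined capacity ≥ 30, so {#1, #2} is the only feasible choice of open sites. Minimum: 696.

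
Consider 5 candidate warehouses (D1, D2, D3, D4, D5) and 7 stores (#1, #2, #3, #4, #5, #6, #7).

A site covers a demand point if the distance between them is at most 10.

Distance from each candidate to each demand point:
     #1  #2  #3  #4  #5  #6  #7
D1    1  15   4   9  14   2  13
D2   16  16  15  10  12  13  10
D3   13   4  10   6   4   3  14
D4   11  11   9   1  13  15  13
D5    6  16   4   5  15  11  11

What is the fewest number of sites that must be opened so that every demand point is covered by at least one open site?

Coverage sets (demand points within 10 of each site):
  D1: {#1, #3, #4, #6}
  D2: {#4, #7}
  D3: {#2, #3, #4, #5, #6}
  D4: {#3, #4}
  D5: {#1, #3, #4}
No 2 sites suffice: every size-2 union leaves at least one demand point uncovered.
But {D1, D2, D3} covers everything, so the minimum is 3.

3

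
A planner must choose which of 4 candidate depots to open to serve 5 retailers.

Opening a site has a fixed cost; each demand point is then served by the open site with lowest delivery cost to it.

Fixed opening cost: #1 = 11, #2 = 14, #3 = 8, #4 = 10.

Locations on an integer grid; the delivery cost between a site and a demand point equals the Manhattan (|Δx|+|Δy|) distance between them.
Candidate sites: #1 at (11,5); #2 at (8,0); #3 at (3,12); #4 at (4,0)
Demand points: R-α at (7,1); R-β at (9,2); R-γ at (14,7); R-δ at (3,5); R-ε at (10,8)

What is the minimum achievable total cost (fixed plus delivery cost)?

41

Open {#1}: assign each demand point to its cheapest open site.
  R-α→#1 8, R-β→#1 5, R-γ→#1 5, R-δ→#1 8, R-ε→#1 4
  delivery cost 30, fixed 11 → total 41.
Compare {#1, #4}: delivery cost 24 + fixed 21 = 45.
Compare {#1, #2}: delivery cost 22 + fixed 25 = 47.
Compare {#1, #3}: delivery cost 29 + fixed 19 = 48.
All other subsets cost ≥ 45. Minimum total cost: 41.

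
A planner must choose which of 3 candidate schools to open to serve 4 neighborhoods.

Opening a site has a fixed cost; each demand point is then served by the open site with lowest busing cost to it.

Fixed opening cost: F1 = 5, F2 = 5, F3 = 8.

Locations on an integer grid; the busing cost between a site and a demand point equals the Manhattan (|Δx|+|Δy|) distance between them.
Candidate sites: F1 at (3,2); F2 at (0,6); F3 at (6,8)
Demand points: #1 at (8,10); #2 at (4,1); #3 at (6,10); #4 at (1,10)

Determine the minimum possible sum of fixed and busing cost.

Open {F1, F3}: assign each demand point to its cheapest open site.
  #1→F3 4, #2→F1 2, #3→F3 2, #4→F3 7
  busing cost 15, fixed 13 → total 28.
Compare {F3}: busing cost 22 + fixed 8 = 30.
Compare {F1, F2, F3}: busing cost 13 + fixed 18 = 31.
Compare {F2, F3}: busing cost 20 + fixed 13 = 33.
All other subsets cost ≥ 30. Minimum total cost: 28.

28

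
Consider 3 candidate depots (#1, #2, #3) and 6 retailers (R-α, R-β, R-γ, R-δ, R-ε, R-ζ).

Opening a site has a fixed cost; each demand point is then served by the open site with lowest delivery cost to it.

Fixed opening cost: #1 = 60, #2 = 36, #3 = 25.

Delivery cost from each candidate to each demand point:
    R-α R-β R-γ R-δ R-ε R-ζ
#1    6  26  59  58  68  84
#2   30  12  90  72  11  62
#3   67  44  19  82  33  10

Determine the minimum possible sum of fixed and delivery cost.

Open {#2, #3}: assign each demand point to its cheapest open site.
  R-α→#2 30, R-β→#2 12, R-γ→#3 19, R-δ→#2 72, R-ε→#2 11, R-ζ→#3 10
  delivery cost 154, fixed 61 → total 215.
Compare {#1, #3}: delivery cost 152 + fixed 85 = 237.
Compare {#1, #2, #3}: delivery cost 116 + fixed 121 = 237.
Compare {#3}: delivery cost 255 + fixed 25 = 280.
All other subsets cost ≥ 237. Minimum total cost: 215.

215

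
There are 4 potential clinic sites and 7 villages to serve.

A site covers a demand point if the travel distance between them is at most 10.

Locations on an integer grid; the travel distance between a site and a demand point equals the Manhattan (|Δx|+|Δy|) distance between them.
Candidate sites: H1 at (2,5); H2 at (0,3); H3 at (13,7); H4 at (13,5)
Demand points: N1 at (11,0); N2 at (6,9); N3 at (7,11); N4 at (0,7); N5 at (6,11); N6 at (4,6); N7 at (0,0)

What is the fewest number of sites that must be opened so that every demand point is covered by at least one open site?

2

Coverage sets (demand points within 10 of each site):
  H1: {N2, N4, N5, N6, N7}
  H2: {N4, N6, N7}
  H3: {N1, N2, N3, N6}
  H4: {N1, N6}
No single site covers all 7 demand points.
But {H1, H3} covers everything, so the minimum is 2.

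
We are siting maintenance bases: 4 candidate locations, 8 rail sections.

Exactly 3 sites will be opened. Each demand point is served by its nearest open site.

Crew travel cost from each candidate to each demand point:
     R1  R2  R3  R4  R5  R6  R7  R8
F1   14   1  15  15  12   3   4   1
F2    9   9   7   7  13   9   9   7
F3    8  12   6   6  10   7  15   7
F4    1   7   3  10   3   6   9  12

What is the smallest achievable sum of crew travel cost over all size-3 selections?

Open {F1, F3, F4}.
  R1→F4 1, R2→F1 1, R3→F4 3, R4→F3 6, R5→F4 3, R6→F1 3, R7→F1 4, R8→F1 1  ⇒ total 22.
Compare {F1, F2, F4}: total 23.
Compare {F1, F2, F3}: total 39.
No size-3 selection does better; minimum is 22.

22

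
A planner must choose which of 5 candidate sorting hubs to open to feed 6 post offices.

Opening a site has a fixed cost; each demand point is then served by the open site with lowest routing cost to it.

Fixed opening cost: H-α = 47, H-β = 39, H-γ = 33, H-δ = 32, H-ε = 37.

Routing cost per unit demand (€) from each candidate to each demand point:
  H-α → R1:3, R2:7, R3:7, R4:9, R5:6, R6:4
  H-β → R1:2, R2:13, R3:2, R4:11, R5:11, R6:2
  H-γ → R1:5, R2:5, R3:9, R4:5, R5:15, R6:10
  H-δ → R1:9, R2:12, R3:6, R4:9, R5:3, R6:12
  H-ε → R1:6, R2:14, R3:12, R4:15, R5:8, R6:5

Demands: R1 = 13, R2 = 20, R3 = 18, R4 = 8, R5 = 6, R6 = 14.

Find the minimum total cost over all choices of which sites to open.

Open {H-β, H-γ, H-δ}: assign each demand point to its cheapest open site.
  R1→H-β 13×2=26, R2→H-γ 20×5=100, R3→H-β 18×2=36, R4→H-γ 8×5=40, R5→H-δ 6×3=18, R6→H-β 14×2=28
  routing cost 248, fixed 104 → total 352.
Compare {H-β, H-γ}: routing cost 296 + fixed 72 = 368.
Compare {H-α, H-β, H-γ}: routing cost 266 + fixed 119 = 385.
Compare {H-β, H-γ, H-ε}: routing cost 278 + fixed 109 = 387.
All other subsets cost ≥ 368. Minimum total cost: 352.

352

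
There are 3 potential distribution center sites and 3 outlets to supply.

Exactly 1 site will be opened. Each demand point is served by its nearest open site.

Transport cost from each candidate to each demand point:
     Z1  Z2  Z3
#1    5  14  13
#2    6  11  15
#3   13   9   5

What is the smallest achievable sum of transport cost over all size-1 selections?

Open {#3}.
  Z1→#3 13, Z2→#3 9, Z3→#3 5  ⇒ total 27.
Compare {#1}: total 32.
Compare {#2}: total 32.

27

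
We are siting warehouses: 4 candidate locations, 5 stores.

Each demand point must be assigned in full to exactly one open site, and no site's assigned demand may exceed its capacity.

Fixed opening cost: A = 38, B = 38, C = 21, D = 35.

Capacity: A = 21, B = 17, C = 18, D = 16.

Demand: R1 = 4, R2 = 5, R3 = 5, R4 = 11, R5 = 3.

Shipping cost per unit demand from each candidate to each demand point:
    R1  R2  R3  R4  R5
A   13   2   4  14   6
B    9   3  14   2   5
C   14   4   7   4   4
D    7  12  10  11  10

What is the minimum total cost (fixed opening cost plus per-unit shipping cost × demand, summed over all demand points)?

182

Open {A, B}; cheapest assignment that respects the capacities:
  A (cap 21, load 13): R2, R3, R5 — cost 5×2 + 5×4 + 3×6 = 48
  B (cap 17, load 15): R1, R4 — cost 4×9 + 11×2 = 58
  Shipping 106, fixed 76 → total 182.
  Any other capacity-feasible assignment to {A, B} ships for at least 106.
Compare {B, C}: its best feasible assignment gives total 184.
Compare {A, C}: its best feasible assignment gives total 197.
Every other set of open sites that can feasibly serve all demand totals ≥ 184 even under its best assignment. Minimum: 182.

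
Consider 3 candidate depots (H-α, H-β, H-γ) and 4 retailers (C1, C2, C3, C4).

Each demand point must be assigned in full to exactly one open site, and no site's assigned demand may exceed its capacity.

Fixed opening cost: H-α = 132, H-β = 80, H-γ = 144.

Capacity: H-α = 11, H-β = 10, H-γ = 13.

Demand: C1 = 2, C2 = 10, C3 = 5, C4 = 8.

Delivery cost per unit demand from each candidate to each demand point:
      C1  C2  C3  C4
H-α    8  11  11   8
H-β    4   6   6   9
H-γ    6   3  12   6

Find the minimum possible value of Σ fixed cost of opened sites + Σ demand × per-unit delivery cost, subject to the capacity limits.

488

Open {H-α, H-β, H-γ}; cheapest assignment that respects the capacities:
  H-α (cap 11, load 8): C4 — cost 8×8 = 64
  H-β (cap 10, load 7): C1, C3 — cost 2×4 + 5×6 = 38
  H-γ (cap 13, load 10): C2 — cost 10×3 = 30
  Shipping 132, fixed 356 → total 488.
  Any other capacity-feasible assignment to {H-α, H-β, H-γ} ships for at least 132.
Total demand is 25 and no other set of sites has combined capacity ≥ 25, so {H-α, H-β, H-γ} is the only feasible choice of open sites. Minimum: 488.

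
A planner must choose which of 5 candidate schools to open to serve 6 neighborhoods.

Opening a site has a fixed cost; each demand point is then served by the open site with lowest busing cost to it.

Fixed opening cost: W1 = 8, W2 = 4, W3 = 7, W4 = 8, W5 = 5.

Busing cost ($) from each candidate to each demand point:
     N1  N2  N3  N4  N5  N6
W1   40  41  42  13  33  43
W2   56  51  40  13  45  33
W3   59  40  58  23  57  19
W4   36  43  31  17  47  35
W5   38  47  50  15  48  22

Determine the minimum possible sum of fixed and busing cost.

Open {W1, W3, W4}: assign each demand point to its cheapest open site.
  N1→W4 36, N2→W3 40, N3→W4 31, N4→W1 13, N5→W1 33, N6→W3 19
  busing cost 172, fixed 23 → total 195.
Compare {W1, W4, W5}: busing cost 176 + fixed 21 = 197.
Compare {W1, W2, W3, W4}: busing cost 172 + fixed 27 = 199.
Compare {W1, W3, W4, W5}: busing cost 172 + fixed 28 = 200.
All other subsets cost ≥ 197. Minimum total cost: 195.

195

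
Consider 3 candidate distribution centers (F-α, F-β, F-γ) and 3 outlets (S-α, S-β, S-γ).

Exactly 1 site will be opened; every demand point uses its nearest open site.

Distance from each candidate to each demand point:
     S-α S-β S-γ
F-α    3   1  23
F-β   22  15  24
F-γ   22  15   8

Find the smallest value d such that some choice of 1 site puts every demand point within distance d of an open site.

Open {F-γ}.
  Farthest demand point is S-α at distance 22 (to F-γ); all others are ≤ 22.
With {F-α} the worst case is 23.
With {F-β} the worst case is 24.
No size-1 selection achieves below 22.

22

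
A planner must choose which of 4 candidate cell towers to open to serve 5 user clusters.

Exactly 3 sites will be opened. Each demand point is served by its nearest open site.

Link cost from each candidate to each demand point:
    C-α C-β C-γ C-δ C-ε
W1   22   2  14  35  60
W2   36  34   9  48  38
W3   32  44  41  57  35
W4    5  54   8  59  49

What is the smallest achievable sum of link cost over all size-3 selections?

Open {W1, W3, W4}.
  C-α→W4 5, C-β→W1 2, C-γ→W4 8, C-δ→W1 35, C-ε→W3 35  ⇒ total 85.
Compare {W1, W2, W4}: total 88.
Compare {W1, W2, W3}: total 103.
No size-3 selection does better; minimum is 85.

85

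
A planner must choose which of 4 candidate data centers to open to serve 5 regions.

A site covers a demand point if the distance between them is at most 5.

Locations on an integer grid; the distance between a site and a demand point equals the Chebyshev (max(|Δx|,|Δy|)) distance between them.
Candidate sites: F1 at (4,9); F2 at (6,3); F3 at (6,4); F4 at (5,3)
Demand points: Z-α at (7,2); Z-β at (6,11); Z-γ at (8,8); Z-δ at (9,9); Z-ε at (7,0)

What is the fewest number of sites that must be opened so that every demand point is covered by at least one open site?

Coverage sets (demand points within 5 of each site):
  F1: {Z-β, Z-γ, Z-δ}
  F2: {Z-α, Z-γ, Z-ε}
  F3: {Z-α, Z-γ, Z-δ, Z-ε}
  F4: {Z-α, Z-γ, Z-ε}
No single site covers all 5 demand points.
But {F1, F2} covers everything, so the minimum is 2.

2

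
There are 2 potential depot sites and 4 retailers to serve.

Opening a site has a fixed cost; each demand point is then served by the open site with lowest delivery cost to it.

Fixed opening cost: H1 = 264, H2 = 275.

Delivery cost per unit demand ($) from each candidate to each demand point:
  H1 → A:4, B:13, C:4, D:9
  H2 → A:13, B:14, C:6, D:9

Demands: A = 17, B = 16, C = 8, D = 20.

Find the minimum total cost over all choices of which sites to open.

752

Open {H1}: assign each demand point to its cheapest open site.
  A→H1 17×4=68, B→H1 16×13=208, C→H1 8×4=32, D→H1 20×9=180
  delivery cost 488, fixed 264 → total 752.
Compare {H2}: delivery cost 673 + fixed 275 = 948.
Compare {H1, H2}: delivery cost 488 + fixed 539 = 1027.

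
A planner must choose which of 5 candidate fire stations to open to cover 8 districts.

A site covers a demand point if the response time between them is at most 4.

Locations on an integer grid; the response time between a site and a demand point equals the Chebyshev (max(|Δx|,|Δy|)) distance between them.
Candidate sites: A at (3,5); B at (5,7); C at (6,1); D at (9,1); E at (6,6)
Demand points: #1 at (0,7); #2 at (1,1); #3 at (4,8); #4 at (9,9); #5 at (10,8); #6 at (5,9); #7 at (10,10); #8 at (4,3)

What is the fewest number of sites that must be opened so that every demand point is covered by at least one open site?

2

Coverage sets (demand points within 4 of each site):
  A: {#1, #2, #3, #6, #8}
  B: {#3, #4, #6, #8}
  C: {#8}
  D: {}
  E: {#3, #4, #5, #6, #7, #8}
No single site covers all 8 demand points.
But {A, E} covers everything, so the minimum is 2.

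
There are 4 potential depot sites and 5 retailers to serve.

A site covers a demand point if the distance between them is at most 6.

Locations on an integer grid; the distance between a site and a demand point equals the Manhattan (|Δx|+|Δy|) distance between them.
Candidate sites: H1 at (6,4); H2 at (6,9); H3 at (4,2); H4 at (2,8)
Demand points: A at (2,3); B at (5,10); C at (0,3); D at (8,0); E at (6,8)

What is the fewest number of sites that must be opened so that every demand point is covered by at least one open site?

Coverage sets (demand points within 6 of each site):
  H1: {A, D, E}
  H2: {B, E}
  H3: {A, C, D}
  H4: {A, B, E}
No single site covers all 5 demand points.
But {H2, H3} covers everything, so the minimum is 2.

2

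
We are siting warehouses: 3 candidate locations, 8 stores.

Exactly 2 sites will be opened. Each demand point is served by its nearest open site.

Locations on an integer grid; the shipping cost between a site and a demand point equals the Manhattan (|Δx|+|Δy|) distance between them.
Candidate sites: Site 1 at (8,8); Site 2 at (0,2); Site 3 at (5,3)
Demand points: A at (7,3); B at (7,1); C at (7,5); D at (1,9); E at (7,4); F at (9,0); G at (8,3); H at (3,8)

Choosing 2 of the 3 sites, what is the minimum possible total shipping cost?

Open {Site 1, Site 3}.
  A→Site 3 2, B→Site 3 4, C→Site 1 4, D→Site 1 8, E→Site 3 3, F→Site 3 7, G→Site 3 3, H→Site 1 5  ⇒ total 36.
Compare {Site 2, Site 3}: total 38.
Compare {Site 1, Site 2}: total 50.

36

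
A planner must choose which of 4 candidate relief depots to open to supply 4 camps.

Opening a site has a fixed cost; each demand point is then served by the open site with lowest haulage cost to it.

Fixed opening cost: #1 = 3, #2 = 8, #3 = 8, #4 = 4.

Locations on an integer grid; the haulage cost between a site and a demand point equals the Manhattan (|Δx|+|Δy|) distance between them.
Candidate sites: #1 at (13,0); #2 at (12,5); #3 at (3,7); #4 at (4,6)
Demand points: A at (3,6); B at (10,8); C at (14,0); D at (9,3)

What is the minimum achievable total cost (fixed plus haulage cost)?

24

Open {#1, #4}: assign each demand point to its cheapest open site.
  A→#4 1, B→#4 8, C→#1 1, D→#1 7
  haulage cost 17, fixed 7 → total 24.
Compare {#1, #2, #4}: haulage cost 12 + fixed 15 = 27.
Compare {#1, #3}: haulage cost 17 + fixed 11 = 28.
Compare {#2, #4}: haulage cost 18 + fixed 12 = 30.
All other subsets cost ≥ 27. Minimum total cost: 24.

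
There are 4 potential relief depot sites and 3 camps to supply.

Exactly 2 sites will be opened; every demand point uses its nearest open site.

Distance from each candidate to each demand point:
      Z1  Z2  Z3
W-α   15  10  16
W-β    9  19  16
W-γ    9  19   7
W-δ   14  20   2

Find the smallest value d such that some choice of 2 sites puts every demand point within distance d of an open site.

Open {W-α, W-γ}.
  Farthest demand point is Z2 at distance 10 (to W-α); all others are ≤ 10.
With {W-α, W-δ} the worst case is 14.
With {W-α, W-β} the worst case is 16.
No size-2 selection achieves below 10.

10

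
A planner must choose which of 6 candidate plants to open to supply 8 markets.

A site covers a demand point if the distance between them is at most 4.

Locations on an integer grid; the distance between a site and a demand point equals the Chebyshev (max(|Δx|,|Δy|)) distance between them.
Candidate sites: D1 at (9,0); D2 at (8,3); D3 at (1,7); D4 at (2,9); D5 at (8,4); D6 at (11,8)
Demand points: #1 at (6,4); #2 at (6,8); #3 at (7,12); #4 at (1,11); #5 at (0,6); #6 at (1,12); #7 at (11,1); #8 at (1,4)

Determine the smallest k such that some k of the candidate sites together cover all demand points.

Coverage sets (demand points within 4 of each site):
  D1: {#1, #7}
  D2: {#1, #7}
  D3: {#4, #5, #8}
  D4: {#2, #4, #5, #6}
  D5: {#1, #2, #7}
  D6: {#3}
No 3 sites suffice: every size-3 union leaves at least one demand point uncovered.
But {D1, D3, D4, D6} covers everything, so the minimum is 4.

4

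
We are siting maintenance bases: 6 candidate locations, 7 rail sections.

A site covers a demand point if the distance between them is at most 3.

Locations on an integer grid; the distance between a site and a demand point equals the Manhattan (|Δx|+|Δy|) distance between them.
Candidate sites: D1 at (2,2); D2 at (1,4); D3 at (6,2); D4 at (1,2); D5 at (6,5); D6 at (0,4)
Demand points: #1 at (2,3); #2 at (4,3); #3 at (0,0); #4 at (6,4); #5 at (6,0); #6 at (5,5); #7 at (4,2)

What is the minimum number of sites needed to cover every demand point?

Coverage sets (demand points within 3 of each site):
  D1: {#1, #2, #7}
  D2: {#1}
  D3: {#2, #4, #5, #7}
  D4: {#1, #3, #7}
  D5: {#4, #6}
  D6: {#1}
No 2 sites suffice: every size-2 union leaves at least one demand point uncovered.
But {D3, D4, D5} covers everything, so the minimum is 3.

3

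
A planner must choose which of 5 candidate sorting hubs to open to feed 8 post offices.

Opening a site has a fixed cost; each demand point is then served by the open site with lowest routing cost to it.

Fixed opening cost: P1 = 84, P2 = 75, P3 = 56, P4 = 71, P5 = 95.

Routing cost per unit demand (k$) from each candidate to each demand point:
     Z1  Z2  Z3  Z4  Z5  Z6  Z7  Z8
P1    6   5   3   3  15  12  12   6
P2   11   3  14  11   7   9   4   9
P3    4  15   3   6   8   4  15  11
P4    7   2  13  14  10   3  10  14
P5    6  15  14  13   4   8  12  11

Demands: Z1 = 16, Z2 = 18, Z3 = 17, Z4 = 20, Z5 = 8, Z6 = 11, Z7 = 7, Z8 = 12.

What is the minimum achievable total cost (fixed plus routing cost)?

Open {P1, P2, P3}: assign each demand point to its cheapest open site.
  Z1→P3 16×4=64, Z2→P2 18×3=54, Z3→P1 17×3=51, Z4→P1 20×3=60, Z5→P2 8×7=56, Z6→P3 11×4=44, Z7→P2 7×4=28, Z8→P1 12×6=72
  routing cost 429, fixed 215 → total 644.
Compare {P1, P4}: routing cost 498 + fixed 155 = 653.
Compare {P2, P3}: routing cost 525 + fixed 131 = 656.
Compare {P1, P3, P4}: routing cost 450 + fixed 211 = 661.
All other subsets cost ≥ 653. Minimum total cost: 644.

644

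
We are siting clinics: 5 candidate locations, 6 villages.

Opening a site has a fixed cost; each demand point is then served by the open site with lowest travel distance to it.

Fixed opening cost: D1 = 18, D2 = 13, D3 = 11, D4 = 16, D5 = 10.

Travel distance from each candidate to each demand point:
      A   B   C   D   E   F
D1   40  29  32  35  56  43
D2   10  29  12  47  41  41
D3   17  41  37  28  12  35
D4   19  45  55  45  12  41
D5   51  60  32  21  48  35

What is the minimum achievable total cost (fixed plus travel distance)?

Open {D2, D3}: assign each demand point to its cheapest open site.
  A→D2 10, B→D2 29, C→D2 12, D→D3 28, E→D3 12, F→D3 35
  travel distance 126, fixed 24 → total 150.
Compare {D2, D3, D5}: travel distance 119 + fixed 34 = 153.
Compare {D2, D4, D5}: travel distance 119 + fixed 39 = 158.
Compare {D2, D3, D4}: travel distance 126 + fixed 40 = 166.
All other subsets cost ≥ 153. Minimum total cost: 150.

150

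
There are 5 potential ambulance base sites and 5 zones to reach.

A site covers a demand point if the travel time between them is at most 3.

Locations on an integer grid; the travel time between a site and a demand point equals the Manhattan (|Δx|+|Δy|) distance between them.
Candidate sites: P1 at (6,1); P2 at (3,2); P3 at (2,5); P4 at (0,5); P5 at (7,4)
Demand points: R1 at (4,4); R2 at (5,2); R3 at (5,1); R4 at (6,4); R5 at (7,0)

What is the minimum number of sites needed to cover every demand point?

Coverage sets (demand points within 3 of each site):
  P1: {R2, R3, R4, R5}
  P2: {R1, R2, R3}
  P3: {R1}
  P4: {}
  P5: {R1, R4}
No single site covers all 5 demand points.
But {P1, P2} covers everything, so the minimum is 2.

2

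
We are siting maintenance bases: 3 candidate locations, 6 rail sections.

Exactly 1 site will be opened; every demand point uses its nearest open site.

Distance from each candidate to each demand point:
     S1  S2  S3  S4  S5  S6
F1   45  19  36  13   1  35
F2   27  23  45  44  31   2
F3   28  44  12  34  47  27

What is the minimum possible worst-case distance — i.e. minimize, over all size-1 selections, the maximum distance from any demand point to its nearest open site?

45

Open {F1}.
  Farthest demand point is S1 at distance 45 (to F1); all others are ≤ 45.
With {F2} the worst case is 45.
With {F3} the worst case is 47.
No size-1 selection achieves below 45.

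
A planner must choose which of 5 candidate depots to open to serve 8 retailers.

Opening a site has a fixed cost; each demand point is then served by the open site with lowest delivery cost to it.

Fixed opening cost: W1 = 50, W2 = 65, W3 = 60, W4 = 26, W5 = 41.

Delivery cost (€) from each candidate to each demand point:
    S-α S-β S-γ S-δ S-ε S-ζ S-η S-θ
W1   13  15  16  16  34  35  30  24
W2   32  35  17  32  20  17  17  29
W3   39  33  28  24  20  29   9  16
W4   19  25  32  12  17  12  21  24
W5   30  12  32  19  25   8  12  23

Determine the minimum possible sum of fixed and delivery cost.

188

Open {W4}: assign each demand point to its cheapest open site.
  S-α→W4 19, S-β→W4 25, S-γ→W4 32, S-δ→W4 12, S-ε→W4 17, S-ζ→W4 12, S-η→W4 21, S-θ→W4 24
  delivery cost 162, fixed 26 → total 188.
Compare {W5}: delivery cost 161 + fixed 41 = 202.
Compare {W4, W5}: delivery cost 135 + fixed 67 = 202.
Compare {W1, W4}: delivery cost 130 + fixed 76 = 206.
All other subsets cost ≥ 202. Minimum total cost: 188.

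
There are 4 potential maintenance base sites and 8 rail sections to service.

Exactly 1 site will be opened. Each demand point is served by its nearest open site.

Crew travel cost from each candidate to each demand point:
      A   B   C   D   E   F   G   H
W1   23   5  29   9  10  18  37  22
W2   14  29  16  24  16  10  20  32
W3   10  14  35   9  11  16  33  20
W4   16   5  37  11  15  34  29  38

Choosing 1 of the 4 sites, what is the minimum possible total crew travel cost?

148

Open {W3}.
  A→W3 10, B→W3 14, C→W3 35, D→W3 9, E→W3 11, F→W3 16, G→W3 33, H→W3 20  ⇒ total 148.
Compare {W1}: total 153.
Compare {W2}: total 161.
No size-1 selection does better; minimum is 148.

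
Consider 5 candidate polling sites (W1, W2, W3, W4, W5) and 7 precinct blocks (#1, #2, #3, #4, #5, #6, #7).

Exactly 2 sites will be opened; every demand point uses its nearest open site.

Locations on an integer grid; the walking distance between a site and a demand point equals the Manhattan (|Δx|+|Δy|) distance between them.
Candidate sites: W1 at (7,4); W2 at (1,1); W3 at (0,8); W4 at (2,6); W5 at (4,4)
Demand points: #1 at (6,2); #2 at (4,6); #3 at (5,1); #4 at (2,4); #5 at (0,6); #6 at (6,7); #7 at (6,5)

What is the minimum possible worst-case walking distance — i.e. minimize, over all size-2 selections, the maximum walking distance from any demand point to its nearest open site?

Open {W1, W3}.
  Farthest demand point is #2 at walking distance 5 (to W1); all others are ≤ 5.
With {W1, W4} the worst case is 5.
With {W3, W5} the worst case is 5.
No size-2 selection achieves below 5.

5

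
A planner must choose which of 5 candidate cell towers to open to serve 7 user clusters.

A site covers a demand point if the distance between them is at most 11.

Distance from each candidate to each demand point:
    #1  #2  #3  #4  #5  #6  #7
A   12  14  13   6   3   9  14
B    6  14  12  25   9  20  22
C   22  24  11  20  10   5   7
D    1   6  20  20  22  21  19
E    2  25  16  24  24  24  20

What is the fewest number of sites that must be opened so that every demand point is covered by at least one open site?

Coverage sets (demand points within 11 of each site):
  A: {#4, #5, #6}
  B: {#1, #5}
  C: {#3, #5, #6, #7}
  D: {#1, #2}
  E: {#1}
No 2 sites suffice: every size-2 union leaves at least one demand point uncovered.
But {A, C, D} covers everything, so the minimum is 3.

3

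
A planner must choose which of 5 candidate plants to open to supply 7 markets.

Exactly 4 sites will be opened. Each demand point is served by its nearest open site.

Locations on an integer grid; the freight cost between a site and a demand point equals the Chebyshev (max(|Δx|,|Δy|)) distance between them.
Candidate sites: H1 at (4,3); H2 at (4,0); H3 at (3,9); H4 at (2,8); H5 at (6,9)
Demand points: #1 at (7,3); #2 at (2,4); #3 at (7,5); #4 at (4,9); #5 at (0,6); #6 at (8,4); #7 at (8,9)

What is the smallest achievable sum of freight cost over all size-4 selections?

Open {H1, H3, H4, H5}.
  #1→H1 3, #2→H1 2, #3→H1 3, #4→H3 1, #5→H4 2, #6→H1 4, #7→H5 2  ⇒ total 17.
Compare {H1, H2, H3, H5}: total 18.
Compare {H1, H2, H4, H5}: total 18.
No size-4 selection does better; minimum is 17.

17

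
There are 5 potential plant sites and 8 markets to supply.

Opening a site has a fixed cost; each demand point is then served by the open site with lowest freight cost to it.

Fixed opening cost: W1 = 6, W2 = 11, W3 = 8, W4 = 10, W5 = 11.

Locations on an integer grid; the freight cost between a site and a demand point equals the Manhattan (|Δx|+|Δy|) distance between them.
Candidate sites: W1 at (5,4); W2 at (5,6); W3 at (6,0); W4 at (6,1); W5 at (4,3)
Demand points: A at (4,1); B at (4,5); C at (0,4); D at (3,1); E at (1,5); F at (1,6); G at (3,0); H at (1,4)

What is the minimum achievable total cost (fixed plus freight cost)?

Open {W5}: assign each demand point to its cheapest open site.
  A→W5 2, B→W5 2, C→W5 5, D→W5 3, E→W5 5, F→W5 6, G→W5 4, H→W5 4
  freight cost 31, fixed 11 → total 42.
Compare {W1}: freight cost 37 + fixed 6 = 43.
Compare {W1, W3}: freight cost 32 + fixed 14 = 46.
Compare {W1, W4}: freight cost 31 + fixed 16 = 47.
All other subsets cost ≥ 43. Minimum total cost: 42.

42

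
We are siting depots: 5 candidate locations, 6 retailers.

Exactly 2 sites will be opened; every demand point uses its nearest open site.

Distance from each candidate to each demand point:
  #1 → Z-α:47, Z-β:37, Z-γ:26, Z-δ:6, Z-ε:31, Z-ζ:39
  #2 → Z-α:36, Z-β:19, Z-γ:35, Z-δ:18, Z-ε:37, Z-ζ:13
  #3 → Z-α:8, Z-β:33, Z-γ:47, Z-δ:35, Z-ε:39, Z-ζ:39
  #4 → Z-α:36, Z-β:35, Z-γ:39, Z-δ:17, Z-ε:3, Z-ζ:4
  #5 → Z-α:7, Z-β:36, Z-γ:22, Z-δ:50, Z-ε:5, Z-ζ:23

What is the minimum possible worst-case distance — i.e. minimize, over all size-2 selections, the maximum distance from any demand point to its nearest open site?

Open {#2, #5}.
  Farthest demand point is Z-γ at distance 22 (to #5); all others are ≤ 22.
With {#3, #5} the worst case is 35.
With {#4, #5} the worst case is 35.
No size-2 selection achieves below 22.

22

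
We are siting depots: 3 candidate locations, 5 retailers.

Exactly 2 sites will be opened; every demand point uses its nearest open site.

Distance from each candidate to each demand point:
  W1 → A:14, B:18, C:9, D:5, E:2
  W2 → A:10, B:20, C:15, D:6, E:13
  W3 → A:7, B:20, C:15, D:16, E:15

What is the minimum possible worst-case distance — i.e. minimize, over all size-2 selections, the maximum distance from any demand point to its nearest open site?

18

Open {W1, W2}.
  Farthest demand point is B at distance 18 (to W1); all others are ≤ 18.
With {W1, W3} the worst case is 18.
With {W2, W3} the worst case is 20.
No size-2 selection achieves below 18.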